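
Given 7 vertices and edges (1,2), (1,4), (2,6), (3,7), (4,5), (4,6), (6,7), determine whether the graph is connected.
Yes (BFS from 1 visits [1, 2, 4, 6, 5, 7, 3] — all 7 vertices reached)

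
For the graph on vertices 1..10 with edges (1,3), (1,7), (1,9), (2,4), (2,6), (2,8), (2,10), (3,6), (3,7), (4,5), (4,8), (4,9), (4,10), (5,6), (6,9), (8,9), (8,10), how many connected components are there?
1 (components: {1, 2, 3, 4, 5, 6, 7, 8, 9, 10})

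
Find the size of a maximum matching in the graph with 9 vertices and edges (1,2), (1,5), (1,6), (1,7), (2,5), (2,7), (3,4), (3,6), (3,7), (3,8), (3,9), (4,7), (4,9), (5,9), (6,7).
4 (matching: (1,2), (3,8), (4,9), (6,7); upper bound floor(n/2) = floor(9/2) = 4)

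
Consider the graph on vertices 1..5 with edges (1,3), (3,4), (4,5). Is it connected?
No, it has 2 components: {1, 3, 4, 5}, {2}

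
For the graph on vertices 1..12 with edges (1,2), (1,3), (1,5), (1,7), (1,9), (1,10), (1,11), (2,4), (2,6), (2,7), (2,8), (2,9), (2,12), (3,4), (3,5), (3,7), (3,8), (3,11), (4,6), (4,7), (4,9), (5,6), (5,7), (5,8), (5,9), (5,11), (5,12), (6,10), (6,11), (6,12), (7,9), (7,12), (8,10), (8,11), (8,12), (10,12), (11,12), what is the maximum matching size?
6 (matching: (1,11), (2,6), (3,4), (5,12), (7,9), (8,10); upper bound floor(n/2) = floor(12/2) = 6)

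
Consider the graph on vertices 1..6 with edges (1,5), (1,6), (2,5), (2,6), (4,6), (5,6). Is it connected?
No, it has 2 components: {1, 2, 4, 5, 6}, {3}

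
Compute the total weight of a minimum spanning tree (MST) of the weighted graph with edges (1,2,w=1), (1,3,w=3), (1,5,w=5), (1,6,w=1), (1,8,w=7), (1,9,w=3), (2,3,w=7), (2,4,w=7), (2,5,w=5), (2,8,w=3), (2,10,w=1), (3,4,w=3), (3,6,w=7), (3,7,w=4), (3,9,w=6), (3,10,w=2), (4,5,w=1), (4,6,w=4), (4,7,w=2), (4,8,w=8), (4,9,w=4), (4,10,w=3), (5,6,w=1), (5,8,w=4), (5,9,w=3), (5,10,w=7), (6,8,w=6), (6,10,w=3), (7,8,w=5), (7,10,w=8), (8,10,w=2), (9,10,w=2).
13 (MST edges: (1,2,w=1), (1,6,w=1), (2,10,w=1), (3,10,w=2), (4,5,w=1), (4,7,w=2), (5,6,w=1), (8,10,w=2), (9,10,w=2); sum of weights 1 + 1 + 1 + 2 + 1 + 2 + 1 + 2 + 2 = 13)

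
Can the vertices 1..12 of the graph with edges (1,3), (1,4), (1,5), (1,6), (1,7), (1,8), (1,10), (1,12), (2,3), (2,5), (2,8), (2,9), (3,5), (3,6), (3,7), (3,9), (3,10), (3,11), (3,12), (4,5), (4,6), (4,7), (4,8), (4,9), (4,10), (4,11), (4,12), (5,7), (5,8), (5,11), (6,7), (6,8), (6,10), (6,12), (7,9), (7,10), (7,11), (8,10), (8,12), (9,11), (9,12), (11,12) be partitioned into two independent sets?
No (odd cycle of length 3: 5 -> 1 -> 3 -> 5)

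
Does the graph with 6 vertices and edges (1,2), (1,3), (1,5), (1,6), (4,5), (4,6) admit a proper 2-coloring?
Yes. Partition: {1, 4}, {2, 3, 5, 6}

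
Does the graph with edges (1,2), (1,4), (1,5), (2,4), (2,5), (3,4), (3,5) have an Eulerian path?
No (4 vertices have odd degree: {1, 2, 4, 5}; Eulerian path requires 0 or 2)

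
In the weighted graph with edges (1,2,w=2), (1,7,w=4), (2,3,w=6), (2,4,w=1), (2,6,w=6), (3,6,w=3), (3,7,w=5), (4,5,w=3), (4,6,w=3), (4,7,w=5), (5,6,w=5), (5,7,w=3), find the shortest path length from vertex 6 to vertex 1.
6 (path: 6 -> 4 -> 2 -> 1; weights 3 + 1 + 2 = 6)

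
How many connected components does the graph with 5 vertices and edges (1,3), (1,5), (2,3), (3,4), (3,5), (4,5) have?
1 (components: {1, 2, 3, 4, 5})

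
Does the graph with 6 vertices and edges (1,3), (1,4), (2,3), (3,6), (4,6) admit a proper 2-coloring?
Yes. Partition: {1, 2, 5, 6}, {3, 4}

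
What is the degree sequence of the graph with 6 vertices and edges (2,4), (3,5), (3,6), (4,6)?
[2, 2, 2, 1, 1, 0] (degrees: deg(1)=0, deg(2)=1, deg(3)=2, deg(4)=2, deg(5)=1, deg(6)=2)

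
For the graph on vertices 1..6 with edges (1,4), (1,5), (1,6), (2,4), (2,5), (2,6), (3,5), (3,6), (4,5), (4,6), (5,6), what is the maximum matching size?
3 (matching: (1,6), (2,4), (3,5); upper bound floor(n/2) = floor(6/2) = 3)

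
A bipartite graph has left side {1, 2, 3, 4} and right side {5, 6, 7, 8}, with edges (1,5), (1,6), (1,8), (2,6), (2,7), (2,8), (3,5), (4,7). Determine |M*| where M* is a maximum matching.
4 (matching: (1,8), (2,6), (3,5), (4,7); upper bound min(|L|,|R|) = min(4,4) = 4)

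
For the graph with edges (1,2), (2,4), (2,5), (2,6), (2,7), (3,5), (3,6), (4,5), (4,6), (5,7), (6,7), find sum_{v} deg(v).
22 (handshake: sum of degrees = 2|E| = 2 x 11 = 22)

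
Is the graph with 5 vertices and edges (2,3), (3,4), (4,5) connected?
No, it has 2 components: {1}, {2, 3, 4, 5}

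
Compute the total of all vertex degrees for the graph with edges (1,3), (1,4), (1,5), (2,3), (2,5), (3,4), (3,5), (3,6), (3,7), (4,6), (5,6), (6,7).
24 (handshake: sum of degrees = 2|E| = 2 x 12 = 24)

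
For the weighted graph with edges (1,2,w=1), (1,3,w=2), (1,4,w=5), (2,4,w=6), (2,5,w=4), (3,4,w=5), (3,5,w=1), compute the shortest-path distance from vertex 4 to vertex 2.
6 (path: 4 -> 2; weights 6 = 6)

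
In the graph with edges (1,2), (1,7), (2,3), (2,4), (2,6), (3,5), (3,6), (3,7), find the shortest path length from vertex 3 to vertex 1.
2 (path: 3 -> 7 -> 1, 2 edges)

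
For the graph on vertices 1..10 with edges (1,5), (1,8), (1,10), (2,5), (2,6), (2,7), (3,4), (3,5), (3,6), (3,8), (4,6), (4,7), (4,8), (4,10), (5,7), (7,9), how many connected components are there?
1 (components: {1, 2, 3, 4, 5, 6, 7, 8, 9, 10})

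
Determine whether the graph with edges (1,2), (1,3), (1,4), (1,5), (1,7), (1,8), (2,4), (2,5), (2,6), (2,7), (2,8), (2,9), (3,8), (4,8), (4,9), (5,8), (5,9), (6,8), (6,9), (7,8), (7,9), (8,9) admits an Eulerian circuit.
No (2 vertices have odd degree: {2, 6}; Eulerian circuit requires 0)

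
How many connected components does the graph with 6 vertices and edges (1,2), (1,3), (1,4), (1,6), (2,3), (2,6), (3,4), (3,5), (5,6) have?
1 (components: {1, 2, 3, 4, 5, 6})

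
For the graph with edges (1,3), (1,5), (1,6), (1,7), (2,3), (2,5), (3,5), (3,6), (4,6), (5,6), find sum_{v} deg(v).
20 (handshake: sum of degrees = 2|E| = 2 x 10 = 20)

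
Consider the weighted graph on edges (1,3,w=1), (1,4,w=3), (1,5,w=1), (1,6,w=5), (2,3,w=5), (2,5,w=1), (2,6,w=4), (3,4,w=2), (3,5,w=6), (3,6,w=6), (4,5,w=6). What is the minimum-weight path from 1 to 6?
5 (path: 1 -> 6; weights 5 = 5)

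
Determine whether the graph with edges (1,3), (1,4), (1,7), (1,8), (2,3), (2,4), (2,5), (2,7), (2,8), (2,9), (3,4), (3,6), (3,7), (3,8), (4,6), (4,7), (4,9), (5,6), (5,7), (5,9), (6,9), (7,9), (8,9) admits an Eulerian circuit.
Yes (the graph is connected and all 9 vertices have even degree)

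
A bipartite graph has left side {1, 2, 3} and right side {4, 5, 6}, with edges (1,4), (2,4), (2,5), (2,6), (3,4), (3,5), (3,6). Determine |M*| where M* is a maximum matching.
3 (matching: (1,4), (2,6), (3,5); upper bound min(|L|,|R|) = min(3,3) = 3)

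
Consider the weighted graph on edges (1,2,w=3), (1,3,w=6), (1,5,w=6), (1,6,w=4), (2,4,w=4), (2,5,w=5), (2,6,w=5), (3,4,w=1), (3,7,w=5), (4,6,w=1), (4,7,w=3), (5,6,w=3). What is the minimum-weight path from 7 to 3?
4 (path: 7 -> 4 -> 3; weights 3 + 1 = 4)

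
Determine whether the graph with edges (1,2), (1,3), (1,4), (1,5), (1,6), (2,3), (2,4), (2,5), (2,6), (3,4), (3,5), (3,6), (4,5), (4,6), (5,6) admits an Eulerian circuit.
No (6 vertices have odd degree: {1, 2, 3, 4, 5, 6}; Eulerian circuit requires 0)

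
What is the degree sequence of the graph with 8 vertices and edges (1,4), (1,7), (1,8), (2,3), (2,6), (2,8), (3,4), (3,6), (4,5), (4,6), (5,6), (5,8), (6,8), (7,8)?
[5, 5, 4, 3, 3, 3, 3, 2] (degrees: deg(1)=3, deg(2)=3, deg(3)=3, deg(4)=4, deg(5)=3, deg(6)=5, deg(7)=2, deg(8)=5)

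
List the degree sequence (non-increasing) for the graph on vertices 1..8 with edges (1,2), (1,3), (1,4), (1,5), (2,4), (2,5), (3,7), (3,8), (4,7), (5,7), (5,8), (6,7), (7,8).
[5, 4, 4, 3, 3, 3, 3, 1] (degrees: deg(1)=4, deg(2)=3, deg(3)=3, deg(4)=3, deg(5)=4, deg(6)=1, deg(7)=5, deg(8)=3)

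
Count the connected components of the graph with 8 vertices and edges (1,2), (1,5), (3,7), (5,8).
4 (components: {1, 2, 5, 8}, {3, 7}, {4}, {6})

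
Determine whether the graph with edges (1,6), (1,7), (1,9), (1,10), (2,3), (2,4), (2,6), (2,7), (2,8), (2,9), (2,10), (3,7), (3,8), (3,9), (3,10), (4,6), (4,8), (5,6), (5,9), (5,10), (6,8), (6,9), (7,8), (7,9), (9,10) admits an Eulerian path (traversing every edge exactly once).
No (8 vertices have odd degree: {2, 3, 4, 5, 7, 8, 9, 10}; Eulerian path requires 0 or 2)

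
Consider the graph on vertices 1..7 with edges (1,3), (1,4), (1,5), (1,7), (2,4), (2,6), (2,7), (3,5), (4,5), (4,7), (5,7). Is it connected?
Yes (BFS from 1 visits [1, 3, 4, 5, 7, 2, 6] — all 7 vertices reached)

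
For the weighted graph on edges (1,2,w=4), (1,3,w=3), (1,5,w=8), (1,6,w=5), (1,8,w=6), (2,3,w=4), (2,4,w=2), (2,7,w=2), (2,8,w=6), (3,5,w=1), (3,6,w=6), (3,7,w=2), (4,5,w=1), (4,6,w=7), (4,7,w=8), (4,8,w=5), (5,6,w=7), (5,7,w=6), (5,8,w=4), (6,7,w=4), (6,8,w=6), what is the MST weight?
17 (MST edges: (1,3,w=3), (2,4,w=2), (2,7,w=2), (3,5,w=1), (4,5,w=1), (5,8,w=4), (6,7,w=4); sum of weights 3 + 2 + 2 + 1 + 1 + 4 + 4 = 17)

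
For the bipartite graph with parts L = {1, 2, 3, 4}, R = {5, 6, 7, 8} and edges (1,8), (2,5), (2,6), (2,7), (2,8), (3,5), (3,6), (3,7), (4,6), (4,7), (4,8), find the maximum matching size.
4 (matching: (1,8), (2,7), (3,5), (4,6); upper bound min(|L|,|R|) = min(4,4) = 4)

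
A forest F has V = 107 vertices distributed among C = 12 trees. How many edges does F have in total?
95 (Each of the 12 component trees on V_i vertices has V_i - 1 edges; summing gives V - C = 107 - 12 = 95)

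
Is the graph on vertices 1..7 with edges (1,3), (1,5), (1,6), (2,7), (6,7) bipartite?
Yes. Partition: {1, 4, 7}, {2, 3, 5, 6}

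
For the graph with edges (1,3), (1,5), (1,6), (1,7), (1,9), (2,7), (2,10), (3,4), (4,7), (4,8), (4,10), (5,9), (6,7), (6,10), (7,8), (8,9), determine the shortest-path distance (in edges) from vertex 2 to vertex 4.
2 (path: 2 -> 7 -> 4, 2 edges)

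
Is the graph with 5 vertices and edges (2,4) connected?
No, it has 4 components: {1}, {2, 4}, {3}, {5}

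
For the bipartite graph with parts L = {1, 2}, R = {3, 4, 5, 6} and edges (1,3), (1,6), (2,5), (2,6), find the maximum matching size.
2 (matching: (1,6), (2,5); upper bound min(|L|,|R|) = min(2,4) = 2)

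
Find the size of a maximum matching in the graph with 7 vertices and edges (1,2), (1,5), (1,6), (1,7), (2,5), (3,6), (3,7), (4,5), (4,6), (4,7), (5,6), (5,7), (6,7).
3 (matching: (1,7), (3,6), (4,5); upper bound floor(n/2) = floor(7/2) = 3)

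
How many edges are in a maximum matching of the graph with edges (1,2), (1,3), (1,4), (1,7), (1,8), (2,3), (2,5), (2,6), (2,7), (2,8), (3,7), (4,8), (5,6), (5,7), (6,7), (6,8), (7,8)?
4 (matching: (1,4), (2,8), (3,7), (5,6); upper bound floor(n/2) = floor(8/2) = 4)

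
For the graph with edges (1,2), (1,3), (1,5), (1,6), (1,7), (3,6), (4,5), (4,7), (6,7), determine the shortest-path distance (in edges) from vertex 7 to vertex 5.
2 (path: 7 -> 4 -> 5, 2 edges)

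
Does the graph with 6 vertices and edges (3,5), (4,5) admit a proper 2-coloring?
Yes. Partition: {1, 2, 3, 4, 6}, {5}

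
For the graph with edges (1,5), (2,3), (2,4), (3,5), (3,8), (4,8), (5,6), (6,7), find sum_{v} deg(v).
16 (handshake: sum of degrees = 2|E| = 2 x 8 = 16)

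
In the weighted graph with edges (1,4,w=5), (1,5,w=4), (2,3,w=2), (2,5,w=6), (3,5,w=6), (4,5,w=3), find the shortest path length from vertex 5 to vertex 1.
4 (path: 5 -> 1; weights 4 = 4)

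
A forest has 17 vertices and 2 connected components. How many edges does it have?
15 (Each of the 2 component trees on V_i vertices has V_i - 1 edges; summing gives V - C = 17 - 2 = 15)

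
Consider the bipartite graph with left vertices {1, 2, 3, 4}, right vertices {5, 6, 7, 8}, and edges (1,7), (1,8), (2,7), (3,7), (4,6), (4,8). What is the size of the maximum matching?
3 (matching: (1,8), (2,7), (4,6); upper bound min(|L|,|R|) = min(4,4) = 4)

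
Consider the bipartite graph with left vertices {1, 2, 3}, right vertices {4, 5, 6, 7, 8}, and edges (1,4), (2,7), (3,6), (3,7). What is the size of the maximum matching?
3 (matching: (1,4), (2,7), (3,6); upper bound min(|L|,|R|) = min(3,5) = 3)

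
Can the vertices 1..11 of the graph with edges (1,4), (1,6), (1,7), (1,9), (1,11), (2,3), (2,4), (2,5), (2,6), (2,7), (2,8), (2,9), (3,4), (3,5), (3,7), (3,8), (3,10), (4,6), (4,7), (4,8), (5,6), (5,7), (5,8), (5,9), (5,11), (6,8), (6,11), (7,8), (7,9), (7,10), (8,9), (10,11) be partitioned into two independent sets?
No (odd cycle of length 3: 4 -> 1 -> 6 -> 4)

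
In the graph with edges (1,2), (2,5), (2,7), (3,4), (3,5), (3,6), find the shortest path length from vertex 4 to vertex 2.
3 (path: 4 -> 3 -> 5 -> 2, 3 edges)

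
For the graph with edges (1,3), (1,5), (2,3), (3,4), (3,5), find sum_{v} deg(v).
10 (handshake: sum of degrees = 2|E| = 2 x 5 = 10)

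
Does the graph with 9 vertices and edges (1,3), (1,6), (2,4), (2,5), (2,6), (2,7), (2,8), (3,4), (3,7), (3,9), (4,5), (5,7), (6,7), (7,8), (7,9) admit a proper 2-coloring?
No (odd cycle of length 3: 7 -> 3 -> 9 -> 7)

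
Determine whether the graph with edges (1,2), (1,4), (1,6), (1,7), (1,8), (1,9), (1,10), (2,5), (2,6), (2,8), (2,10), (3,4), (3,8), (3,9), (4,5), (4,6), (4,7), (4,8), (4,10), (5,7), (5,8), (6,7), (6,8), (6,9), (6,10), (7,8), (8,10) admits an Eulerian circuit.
No (8 vertices have odd degree: {1, 2, 3, 4, 6, 7, 9, 10}; Eulerian circuit requires 0)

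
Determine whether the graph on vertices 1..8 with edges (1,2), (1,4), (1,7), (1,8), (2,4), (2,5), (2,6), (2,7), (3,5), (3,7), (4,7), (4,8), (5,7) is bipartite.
No (odd cycle of length 3: 4 -> 1 -> 7 -> 4)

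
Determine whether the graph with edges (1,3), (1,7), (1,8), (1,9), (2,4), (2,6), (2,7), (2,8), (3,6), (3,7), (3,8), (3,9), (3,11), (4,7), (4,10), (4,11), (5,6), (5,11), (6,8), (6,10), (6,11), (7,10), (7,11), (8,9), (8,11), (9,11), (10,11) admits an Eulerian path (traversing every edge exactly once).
Yes — and in fact it has an Eulerian circuit (the graph is connected and all 11 vertices have even degree)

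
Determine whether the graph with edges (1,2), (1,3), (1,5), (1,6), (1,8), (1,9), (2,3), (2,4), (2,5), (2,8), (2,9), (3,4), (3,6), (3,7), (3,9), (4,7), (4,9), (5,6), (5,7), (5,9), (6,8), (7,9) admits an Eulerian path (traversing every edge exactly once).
Yes (the graph is connected and exactly 2 vertices have odd degree: {5, 8}; any Eulerian path must start and end at those)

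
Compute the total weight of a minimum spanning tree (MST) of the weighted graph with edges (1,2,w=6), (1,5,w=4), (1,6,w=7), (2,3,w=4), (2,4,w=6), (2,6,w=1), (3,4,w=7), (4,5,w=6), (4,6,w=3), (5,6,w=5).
17 (MST edges: (1,5,w=4), (2,3,w=4), (2,6,w=1), (4,6,w=3), (5,6,w=5); sum of weights 4 + 4 + 1 + 3 + 5 = 17)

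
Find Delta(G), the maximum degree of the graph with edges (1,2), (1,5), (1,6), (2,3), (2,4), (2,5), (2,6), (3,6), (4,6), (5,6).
5 (attained at vertices 2, 6)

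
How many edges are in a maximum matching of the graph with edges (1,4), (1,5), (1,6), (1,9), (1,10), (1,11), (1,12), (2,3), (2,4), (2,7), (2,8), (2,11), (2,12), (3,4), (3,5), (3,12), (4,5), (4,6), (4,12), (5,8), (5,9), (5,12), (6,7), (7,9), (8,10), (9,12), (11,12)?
6 (matching: (1,5), (2,11), (3,4), (6,7), (8,10), (9,12); upper bound floor(n/2) = floor(12/2) = 6)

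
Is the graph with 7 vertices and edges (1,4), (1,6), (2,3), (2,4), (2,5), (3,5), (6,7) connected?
Yes (BFS from 1 visits [1, 4, 6, 2, 7, 3, 5] — all 7 vertices reached)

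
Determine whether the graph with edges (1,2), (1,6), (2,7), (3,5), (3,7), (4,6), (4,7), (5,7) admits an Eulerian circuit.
Yes (the graph is connected and all 7 vertices have even degree)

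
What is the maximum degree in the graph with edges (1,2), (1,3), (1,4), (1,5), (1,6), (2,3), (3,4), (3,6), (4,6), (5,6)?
5 (attained at vertex 1)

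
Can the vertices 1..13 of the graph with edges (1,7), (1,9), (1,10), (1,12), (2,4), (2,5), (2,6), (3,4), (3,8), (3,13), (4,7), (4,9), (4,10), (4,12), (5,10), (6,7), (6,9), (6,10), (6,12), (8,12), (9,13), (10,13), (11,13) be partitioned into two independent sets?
Yes. Partition: {1, 4, 5, 6, 8, 13}, {2, 3, 7, 9, 10, 11, 12}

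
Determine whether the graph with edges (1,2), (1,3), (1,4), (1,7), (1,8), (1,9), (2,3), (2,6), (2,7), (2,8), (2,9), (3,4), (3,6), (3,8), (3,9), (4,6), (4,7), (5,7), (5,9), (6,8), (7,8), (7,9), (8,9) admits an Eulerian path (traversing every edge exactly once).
Yes — and in fact it has an Eulerian circuit (the graph is connected and all 9 vertices have even degree)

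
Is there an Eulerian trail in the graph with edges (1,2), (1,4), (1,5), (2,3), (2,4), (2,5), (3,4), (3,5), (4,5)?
Yes (the graph is connected and exactly 2 vertices have odd degree: {1, 3}; any Eulerian path must start and end at those)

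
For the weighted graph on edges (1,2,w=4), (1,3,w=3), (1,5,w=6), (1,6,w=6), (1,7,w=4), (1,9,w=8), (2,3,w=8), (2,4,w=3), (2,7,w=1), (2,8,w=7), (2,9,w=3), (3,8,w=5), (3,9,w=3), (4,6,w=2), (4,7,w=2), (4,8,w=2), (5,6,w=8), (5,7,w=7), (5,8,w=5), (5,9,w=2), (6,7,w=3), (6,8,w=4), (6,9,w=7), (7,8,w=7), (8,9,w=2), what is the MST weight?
17 (MST edges: (1,3,w=3), (2,7,w=1), (3,9,w=3), (4,6,w=2), (4,7,w=2), (4,8,w=2), (5,9,w=2), (8,9,w=2); sum of weights 3 + 1 + 3 + 2 + 2 + 2 + 2 + 2 = 17)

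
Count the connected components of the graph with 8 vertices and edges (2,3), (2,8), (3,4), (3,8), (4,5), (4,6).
3 (components: {1}, {2, 3, 4, 5, 6, 8}, {7})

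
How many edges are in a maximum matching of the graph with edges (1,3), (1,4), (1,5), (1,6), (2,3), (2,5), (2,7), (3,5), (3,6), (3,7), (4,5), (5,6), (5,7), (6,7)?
3 (matching: (1,4), (3,5), (6,7); upper bound floor(n/2) = floor(7/2) = 3)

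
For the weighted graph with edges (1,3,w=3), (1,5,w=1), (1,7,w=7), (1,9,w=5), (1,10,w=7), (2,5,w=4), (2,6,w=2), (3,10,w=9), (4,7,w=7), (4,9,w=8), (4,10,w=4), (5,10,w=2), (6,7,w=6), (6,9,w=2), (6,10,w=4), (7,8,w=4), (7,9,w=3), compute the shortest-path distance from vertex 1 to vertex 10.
3 (path: 1 -> 5 -> 10; weights 1 + 2 = 3)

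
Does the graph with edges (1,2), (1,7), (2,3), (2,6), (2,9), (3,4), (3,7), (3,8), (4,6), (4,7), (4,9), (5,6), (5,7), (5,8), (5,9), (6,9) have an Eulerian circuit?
Yes (the graph is connected and all 9 vertices have even degree)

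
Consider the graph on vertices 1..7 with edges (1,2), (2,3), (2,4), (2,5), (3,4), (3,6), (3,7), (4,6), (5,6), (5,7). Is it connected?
Yes (BFS from 1 visits [1, 2, 3, 4, 5, 6, 7] — all 7 vertices reached)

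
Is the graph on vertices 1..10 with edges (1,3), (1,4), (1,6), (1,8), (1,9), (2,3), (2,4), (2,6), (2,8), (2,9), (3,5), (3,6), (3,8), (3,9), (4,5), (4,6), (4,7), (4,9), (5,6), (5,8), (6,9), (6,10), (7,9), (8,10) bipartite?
No (odd cycle of length 3: 9 -> 1 -> 6 -> 9)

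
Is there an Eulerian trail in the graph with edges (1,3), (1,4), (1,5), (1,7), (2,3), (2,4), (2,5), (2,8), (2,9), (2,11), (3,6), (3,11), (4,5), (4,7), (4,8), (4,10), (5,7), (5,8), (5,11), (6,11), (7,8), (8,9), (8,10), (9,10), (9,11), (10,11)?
Yes — and in fact it has an Eulerian circuit (the graph is connected and all 11 vertices have even degree)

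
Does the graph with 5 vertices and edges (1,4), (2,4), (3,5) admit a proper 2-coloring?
Yes. Partition: {1, 2, 3}, {4, 5}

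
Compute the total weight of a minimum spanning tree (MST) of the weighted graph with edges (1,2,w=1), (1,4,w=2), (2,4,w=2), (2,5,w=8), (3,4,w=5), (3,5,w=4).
12 (MST edges: (1,2,w=1), (1,4,w=2), (3,4,w=5), (3,5,w=4); sum of weights 1 + 2 + 5 + 4 = 12)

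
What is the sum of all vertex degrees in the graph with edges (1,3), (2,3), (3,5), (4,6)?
8 (handshake: sum of degrees = 2|E| = 2 x 4 = 8)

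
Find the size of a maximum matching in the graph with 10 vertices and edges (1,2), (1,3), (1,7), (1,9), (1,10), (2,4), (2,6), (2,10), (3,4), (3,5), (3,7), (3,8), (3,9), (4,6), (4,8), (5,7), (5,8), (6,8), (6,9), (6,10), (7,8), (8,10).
5 (matching: (1,2), (3,9), (4,6), (5,7), (8,10); upper bound floor(n/2) = floor(10/2) = 5)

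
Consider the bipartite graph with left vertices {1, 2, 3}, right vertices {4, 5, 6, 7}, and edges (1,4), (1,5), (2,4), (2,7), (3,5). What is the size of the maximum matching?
3 (matching: (1,4), (2,7), (3,5); upper bound min(|L|,|R|) = min(3,4) = 3)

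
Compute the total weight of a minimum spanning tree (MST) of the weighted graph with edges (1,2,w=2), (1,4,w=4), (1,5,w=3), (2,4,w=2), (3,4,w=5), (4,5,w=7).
12 (MST edges: (1,2,w=2), (1,5,w=3), (2,4,w=2), (3,4,w=5); sum of weights 2 + 3 + 2 + 5 = 12)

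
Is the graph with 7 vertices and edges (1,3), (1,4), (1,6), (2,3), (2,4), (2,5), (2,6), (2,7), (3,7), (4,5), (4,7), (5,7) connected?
Yes (BFS from 1 visits [1, 3, 4, 6, 2, 7, 5] — all 7 vertices reached)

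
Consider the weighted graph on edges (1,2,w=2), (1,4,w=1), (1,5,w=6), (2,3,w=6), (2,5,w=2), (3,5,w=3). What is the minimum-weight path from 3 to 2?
5 (path: 3 -> 5 -> 2; weights 3 + 2 = 5)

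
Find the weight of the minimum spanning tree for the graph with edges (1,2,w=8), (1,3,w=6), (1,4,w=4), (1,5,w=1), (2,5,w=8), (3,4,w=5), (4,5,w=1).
15 (MST edges: (1,2,w=8), (1,5,w=1), (3,4,w=5), (4,5,w=1); sum of weights 8 + 1 + 5 + 1 = 15)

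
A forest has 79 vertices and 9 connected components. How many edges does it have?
70 (Each of the 9 component trees on V_i vertices has V_i - 1 edges; summing gives V - C = 79 - 9 = 70)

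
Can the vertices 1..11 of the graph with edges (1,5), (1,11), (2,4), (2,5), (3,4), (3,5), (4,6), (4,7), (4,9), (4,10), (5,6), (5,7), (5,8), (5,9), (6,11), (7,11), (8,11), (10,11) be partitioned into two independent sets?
Yes. Partition: {1, 2, 3, 6, 7, 8, 9, 10}, {4, 5, 11}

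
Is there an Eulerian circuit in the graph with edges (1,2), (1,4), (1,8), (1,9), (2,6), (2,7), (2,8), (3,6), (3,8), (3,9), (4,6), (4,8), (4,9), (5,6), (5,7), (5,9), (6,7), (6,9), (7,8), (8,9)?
No (2 vertices have odd degree: {3, 5}; Eulerian circuit requires 0)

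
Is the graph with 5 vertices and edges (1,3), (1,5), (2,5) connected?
No, it has 2 components: {1, 2, 3, 5}, {4}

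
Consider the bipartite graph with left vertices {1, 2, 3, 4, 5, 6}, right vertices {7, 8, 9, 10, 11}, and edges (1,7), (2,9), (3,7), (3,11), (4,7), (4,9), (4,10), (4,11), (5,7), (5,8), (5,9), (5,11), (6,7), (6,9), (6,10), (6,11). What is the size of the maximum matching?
5 (matching: (1,7), (2,9), (3,11), (4,10), (5,8); upper bound min(|L|,|R|) = min(6,5) = 5)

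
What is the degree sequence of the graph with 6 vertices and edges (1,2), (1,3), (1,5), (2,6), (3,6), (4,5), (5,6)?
[3, 3, 3, 2, 2, 1] (degrees: deg(1)=3, deg(2)=2, deg(3)=2, deg(4)=1, deg(5)=3, deg(6)=3)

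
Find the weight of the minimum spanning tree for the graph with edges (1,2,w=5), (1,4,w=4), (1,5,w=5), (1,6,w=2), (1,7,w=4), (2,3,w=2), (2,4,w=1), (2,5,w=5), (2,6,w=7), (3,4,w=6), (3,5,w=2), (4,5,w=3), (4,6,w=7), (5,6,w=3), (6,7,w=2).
12 (MST edges: (1,6,w=2), (2,3,w=2), (2,4,w=1), (3,5,w=2), (5,6,w=3), (6,7,w=2); sum of weights 2 + 2 + 1 + 2 + 3 + 2 = 12)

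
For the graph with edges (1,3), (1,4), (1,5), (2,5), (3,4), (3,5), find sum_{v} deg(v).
12 (handshake: sum of degrees = 2|E| = 2 x 6 = 12)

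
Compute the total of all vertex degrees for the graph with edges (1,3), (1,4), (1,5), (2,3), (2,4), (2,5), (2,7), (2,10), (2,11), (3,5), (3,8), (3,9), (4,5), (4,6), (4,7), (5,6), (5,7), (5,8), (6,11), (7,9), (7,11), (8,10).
44 (handshake: sum of degrees = 2|E| = 2 x 22 = 44)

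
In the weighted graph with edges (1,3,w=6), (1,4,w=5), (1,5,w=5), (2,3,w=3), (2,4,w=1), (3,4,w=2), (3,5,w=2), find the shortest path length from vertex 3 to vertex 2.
3 (path: 3 -> 2; weights 3 = 3)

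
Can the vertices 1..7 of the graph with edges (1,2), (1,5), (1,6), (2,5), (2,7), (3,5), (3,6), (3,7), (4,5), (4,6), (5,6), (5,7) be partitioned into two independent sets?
No (odd cycle of length 3: 6 -> 1 -> 5 -> 6)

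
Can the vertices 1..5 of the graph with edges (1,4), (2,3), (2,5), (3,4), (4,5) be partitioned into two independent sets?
Yes. Partition: {1, 3, 5}, {2, 4}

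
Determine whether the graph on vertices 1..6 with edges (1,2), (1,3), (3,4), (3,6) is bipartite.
Yes. Partition: {1, 4, 5, 6}, {2, 3}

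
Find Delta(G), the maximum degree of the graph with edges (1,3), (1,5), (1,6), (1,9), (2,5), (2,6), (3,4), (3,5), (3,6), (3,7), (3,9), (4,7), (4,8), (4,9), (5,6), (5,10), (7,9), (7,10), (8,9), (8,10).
6 (attained at vertex 3)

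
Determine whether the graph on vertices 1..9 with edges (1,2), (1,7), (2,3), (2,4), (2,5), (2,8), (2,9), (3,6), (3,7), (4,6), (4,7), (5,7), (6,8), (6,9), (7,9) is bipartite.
Yes. Partition: {1, 3, 4, 5, 8, 9}, {2, 6, 7}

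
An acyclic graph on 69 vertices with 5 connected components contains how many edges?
64 (Each of the 5 component trees on V_i vertices has V_i - 1 edges; summing gives V - C = 69 - 5 = 64)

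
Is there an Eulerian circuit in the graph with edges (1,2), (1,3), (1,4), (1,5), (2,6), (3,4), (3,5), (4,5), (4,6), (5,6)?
No (2 vertices have odd degree: {3, 6}; Eulerian circuit requires 0)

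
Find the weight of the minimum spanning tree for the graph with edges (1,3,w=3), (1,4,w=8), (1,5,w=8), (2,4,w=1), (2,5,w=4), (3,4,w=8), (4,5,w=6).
16 (MST edges: (1,3,w=3), (1,4,w=8), (2,4,w=1), (2,5,w=4); sum of weights 3 + 8 + 1 + 4 = 16)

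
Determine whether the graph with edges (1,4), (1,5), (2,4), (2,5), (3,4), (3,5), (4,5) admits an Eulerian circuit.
Yes (the graph is connected and all 5 vertices have even degree)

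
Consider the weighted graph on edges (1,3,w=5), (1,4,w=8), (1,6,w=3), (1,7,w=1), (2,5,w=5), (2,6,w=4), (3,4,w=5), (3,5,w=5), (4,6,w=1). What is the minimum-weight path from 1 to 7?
1 (path: 1 -> 7; weights 1 = 1)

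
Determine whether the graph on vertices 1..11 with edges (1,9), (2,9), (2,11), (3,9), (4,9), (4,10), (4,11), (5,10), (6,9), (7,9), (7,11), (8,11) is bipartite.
Yes. Partition: {1, 2, 3, 4, 5, 6, 7, 8}, {9, 10, 11}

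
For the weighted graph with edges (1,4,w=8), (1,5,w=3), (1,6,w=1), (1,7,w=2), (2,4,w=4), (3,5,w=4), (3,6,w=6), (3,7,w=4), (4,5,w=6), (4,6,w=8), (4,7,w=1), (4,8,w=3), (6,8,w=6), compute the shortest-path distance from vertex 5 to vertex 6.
4 (path: 5 -> 1 -> 6; weights 3 + 1 = 4)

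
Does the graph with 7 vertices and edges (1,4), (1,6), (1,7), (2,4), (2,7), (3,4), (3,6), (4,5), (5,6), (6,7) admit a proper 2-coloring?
No (odd cycle of length 3: 6 -> 1 -> 7 -> 6)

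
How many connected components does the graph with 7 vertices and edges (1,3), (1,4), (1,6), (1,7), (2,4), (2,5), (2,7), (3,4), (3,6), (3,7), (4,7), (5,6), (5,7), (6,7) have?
1 (components: {1, 2, 3, 4, 5, 6, 7})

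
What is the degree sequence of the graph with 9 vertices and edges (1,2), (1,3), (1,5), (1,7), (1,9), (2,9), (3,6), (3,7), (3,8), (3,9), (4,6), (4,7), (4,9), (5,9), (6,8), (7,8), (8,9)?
[6, 5, 5, 4, 4, 3, 3, 2, 2] (degrees: deg(1)=5, deg(2)=2, deg(3)=5, deg(4)=3, deg(5)=2, deg(6)=3, deg(7)=4, deg(8)=4, deg(9)=6)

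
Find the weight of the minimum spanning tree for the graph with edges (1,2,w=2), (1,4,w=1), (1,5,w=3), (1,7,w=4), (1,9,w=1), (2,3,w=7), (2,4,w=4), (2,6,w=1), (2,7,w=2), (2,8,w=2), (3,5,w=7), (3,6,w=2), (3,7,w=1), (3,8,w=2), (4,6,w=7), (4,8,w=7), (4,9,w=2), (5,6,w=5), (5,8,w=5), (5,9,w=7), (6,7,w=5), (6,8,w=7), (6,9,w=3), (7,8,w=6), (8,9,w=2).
13 (MST edges: (1,2,w=2), (1,4,w=1), (1,5,w=3), (1,9,w=1), (2,6,w=1), (2,7,w=2), (2,8,w=2), (3,7,w=1); sum of weights 2 + 1 + 3 + 1 + 1 + 2 + 2 + 1 = 13)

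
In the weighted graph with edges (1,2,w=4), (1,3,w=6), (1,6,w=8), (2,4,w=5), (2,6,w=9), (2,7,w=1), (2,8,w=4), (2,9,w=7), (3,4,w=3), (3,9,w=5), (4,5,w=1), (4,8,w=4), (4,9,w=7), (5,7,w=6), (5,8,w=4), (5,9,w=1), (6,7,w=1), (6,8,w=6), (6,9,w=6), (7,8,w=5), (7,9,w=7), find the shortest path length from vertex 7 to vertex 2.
1 (path: 7 -> 2; weights 1 = 1)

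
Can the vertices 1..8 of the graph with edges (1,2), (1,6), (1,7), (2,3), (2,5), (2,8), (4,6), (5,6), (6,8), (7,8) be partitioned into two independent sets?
Yes. Partition: {1, 3, 4, 5, 8}, {2, 6, 7}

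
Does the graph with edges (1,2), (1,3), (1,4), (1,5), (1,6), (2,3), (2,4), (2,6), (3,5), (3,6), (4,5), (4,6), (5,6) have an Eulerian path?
Yes (the graph is connected and exactly 2 vertices have odd degree: {1, 6}; any Eulerian path must start and end at those)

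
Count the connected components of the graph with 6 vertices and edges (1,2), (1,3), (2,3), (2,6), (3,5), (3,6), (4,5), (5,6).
1 (components: {1, 2, 3, 4, 5, 6})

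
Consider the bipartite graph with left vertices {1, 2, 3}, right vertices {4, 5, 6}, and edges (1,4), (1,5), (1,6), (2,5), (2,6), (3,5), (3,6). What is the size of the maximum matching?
3 (matching: (1,4), (2,5), (3,6); upper bound min(|L|,|R|) = min(3,3) = 3)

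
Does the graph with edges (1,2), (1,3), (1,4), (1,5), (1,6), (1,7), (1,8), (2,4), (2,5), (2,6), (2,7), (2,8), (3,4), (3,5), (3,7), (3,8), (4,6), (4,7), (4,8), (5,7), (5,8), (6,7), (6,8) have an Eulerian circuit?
No (4 vertices have odd degree: {1, 3, 5, 6}; Eulerian circuit requires 0)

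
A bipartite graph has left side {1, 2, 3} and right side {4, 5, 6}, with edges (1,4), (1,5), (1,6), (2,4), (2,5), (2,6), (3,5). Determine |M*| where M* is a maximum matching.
3 (matching: (1,6), (2,4), (3,5); upper bound min(|L|,|R|) = min(3,3) = 3)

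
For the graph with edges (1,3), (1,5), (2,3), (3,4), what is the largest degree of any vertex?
3 (attained at vertex 3)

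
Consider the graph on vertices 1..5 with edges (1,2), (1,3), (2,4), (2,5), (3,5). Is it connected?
Yes (BFS from 1 visits [1, 2, 3, 4, 5] — all 5 vertices reached)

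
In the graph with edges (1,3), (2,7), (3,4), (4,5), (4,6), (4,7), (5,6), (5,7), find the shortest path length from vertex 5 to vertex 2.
2 (path: 5 -> 7 -> 2, 2 edges)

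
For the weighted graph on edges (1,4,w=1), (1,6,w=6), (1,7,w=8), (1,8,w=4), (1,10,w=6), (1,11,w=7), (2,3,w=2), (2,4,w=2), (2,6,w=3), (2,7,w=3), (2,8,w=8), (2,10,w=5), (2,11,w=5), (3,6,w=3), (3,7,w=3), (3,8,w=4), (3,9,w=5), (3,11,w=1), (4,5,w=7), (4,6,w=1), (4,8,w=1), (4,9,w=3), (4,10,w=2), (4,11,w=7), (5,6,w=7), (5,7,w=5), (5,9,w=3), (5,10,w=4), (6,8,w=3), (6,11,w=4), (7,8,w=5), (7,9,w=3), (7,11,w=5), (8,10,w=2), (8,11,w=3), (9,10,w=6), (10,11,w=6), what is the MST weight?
19 (MST edges: (1,4,w=1), (2,3,w=2), (2,4,w=2), (2,7,w=3), (3,11,w=1), (4,6,w=1), (4,8,w=1), (4,9,w=3), (4,10,w=2), (5,9,w=3); sum of weights 1 + 2 + 2 + 3 + 1 + 1 + 1 + 3 + 2 + 3 = 19)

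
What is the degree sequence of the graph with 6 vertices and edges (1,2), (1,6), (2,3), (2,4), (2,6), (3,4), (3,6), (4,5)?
[4, 3, 3, 3, 2, 1] (degrees: deg(1)=2, deg(2)=4, deg(3)=3, deg(4)=3, deg(5)=1, deg(6)=3)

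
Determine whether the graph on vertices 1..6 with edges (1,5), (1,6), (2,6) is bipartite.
Yes. Partition: {1, 2, 3, 4}, {5, 6}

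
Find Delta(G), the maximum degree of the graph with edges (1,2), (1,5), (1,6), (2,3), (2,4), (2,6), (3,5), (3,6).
4 (attained at vertex 2)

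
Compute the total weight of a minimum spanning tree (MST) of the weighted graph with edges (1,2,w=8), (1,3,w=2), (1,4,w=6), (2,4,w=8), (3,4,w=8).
16 (MST edges: (1,2,w=8), (1,3,w=2), (1,4,w=6); sum of weights 8 + 2 + 6 = 16)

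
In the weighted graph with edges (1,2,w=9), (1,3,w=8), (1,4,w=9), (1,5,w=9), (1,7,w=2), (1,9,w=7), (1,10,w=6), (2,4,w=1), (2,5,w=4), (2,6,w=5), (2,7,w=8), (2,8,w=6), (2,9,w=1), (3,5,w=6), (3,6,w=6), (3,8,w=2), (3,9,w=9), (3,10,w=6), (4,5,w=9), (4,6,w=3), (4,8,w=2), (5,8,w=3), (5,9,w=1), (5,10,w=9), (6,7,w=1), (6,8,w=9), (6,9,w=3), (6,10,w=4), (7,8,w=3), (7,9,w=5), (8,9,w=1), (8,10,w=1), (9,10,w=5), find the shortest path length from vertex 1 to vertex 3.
7 (path: 1 -> 7 -> 8 -> 3; weights 2 + 3 + 2 = 7)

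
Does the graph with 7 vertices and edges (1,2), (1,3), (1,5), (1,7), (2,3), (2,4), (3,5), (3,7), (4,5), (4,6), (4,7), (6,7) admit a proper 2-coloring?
No (odd cycle of length 3: 5 -> 1 -> 3 -> 5)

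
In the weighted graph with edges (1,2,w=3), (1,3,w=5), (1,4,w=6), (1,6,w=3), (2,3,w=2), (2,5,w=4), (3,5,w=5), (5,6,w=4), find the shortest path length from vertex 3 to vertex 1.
5 (path: 3 -> 1; weights 5 = 5)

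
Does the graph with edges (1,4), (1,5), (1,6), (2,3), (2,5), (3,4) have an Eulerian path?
Yes (the graph is connected and exactly 2 vertices have odd degree: {1, 6}; any Eulerian path must start and end at those)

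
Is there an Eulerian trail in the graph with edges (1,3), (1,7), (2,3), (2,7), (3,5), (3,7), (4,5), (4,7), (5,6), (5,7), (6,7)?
Yes — and in fact it has an Eulerian circuit (the graph is connected and all 7 vertices have even degree)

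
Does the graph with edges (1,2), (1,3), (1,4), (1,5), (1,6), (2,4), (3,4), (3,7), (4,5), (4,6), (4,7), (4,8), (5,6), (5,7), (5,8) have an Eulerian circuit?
No (6 vertices have odd degree: {1, 3, 4, 5, 6, 7}; Eulerian circuit requires 0)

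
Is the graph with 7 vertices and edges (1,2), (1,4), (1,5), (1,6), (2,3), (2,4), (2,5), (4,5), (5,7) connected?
Yes (BFS from 1 visits [1, 2, 4, 5, 6, 3, 7] — all 7 vertices reached)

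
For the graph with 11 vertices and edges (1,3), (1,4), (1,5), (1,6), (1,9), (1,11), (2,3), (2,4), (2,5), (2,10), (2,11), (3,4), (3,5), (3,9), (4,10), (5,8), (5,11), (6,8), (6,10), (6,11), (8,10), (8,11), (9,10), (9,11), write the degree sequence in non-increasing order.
[6, 6, 5, 5, 5, 5, 4, 4, 4, 4, 0] (degrees: deg(1)=6, deg(2)=5, deg(3)=5, deg(4)=4, deg(5)=5, deg(6)=4, deg(7)=0, deg(8)=4, deg(9)=4, deg(10)=5, deg(11)=6)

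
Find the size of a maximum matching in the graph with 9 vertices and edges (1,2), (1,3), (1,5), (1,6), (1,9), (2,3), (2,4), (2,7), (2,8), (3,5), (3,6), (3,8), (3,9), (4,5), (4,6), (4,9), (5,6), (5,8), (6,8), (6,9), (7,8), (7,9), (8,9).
4 (matching: (1,6), (2,8), (3,5), (7,9); upper bound floor(n/2) = floor(9/2) = 4)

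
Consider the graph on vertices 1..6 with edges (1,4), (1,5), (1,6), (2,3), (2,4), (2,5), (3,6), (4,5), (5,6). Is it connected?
Yes (BFS from 1 visits [1, 4, 5, 6, 2, 3] — all 6 vertices reached)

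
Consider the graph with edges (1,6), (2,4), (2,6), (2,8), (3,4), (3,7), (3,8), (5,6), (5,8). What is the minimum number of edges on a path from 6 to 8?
2 (path: 6 -> 5 -> 8, 2 edges)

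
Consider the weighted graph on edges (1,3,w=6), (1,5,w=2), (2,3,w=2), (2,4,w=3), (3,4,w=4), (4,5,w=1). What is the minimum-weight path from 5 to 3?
5 (path: 5 -> 4 -> 3; weights 1 + 4 = 5)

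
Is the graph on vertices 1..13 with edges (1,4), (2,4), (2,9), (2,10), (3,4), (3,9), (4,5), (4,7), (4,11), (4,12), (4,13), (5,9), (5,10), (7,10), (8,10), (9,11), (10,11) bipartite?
Yes. Partition: {1, 2, 3, 5, 6, 7, 8, 11, 12, 13}, {4, 9, 10}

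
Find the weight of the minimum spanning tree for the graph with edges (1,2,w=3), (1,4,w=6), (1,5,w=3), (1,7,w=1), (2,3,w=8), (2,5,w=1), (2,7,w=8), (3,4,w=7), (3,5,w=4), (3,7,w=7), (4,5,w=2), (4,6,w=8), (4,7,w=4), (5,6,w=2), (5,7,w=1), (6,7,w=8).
11 (MST edges: (1,7,w=1), (2,5,w=1), (3,5,w=4), (4,5,w=2), (5,6,w=2), (5,7,w=1); sum of weights 1 + 1 + 4 + 2 + 2 + 1 = 11)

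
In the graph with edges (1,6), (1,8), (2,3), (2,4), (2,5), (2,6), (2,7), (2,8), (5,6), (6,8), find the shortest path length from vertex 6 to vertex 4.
2 (path: 6 -> 2 -> 4, 2 edges)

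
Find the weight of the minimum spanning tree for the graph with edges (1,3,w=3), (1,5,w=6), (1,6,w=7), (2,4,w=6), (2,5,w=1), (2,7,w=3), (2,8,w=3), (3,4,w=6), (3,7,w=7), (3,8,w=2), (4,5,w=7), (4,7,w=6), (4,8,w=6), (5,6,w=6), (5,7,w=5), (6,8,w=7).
24 (MST edges: (1,3,w=3), (2,4,w=6), (2,5,w=1), (2,7,w=3), (2,8,w=3), (3,8,w=2), (5,6,w=6); sum of weights 3 + 6 + 1 + 3 + 3 + 2 + 6 = 24)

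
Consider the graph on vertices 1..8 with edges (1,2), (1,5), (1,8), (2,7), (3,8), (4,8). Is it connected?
No, it has 2 components: {1, 2, 3, 4, 5, 7, 8}, {6}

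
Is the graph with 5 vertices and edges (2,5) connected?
No, it has 4 components: {1}, {2, 5}, {3}, {4}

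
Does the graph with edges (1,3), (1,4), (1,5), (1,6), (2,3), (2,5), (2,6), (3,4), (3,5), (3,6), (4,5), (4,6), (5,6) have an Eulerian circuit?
No (4 vertices have odd degree: {2, 3, 5, 6}; Eulerian circuit requires 0)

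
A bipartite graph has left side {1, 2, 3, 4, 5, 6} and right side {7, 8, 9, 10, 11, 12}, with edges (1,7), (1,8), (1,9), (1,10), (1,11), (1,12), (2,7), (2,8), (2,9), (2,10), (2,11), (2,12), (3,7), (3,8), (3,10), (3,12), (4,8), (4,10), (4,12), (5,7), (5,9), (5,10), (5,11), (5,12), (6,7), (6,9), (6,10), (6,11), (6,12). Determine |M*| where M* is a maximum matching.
6 (matching: (1,12), (2,11), (3,10), (4,8), (5,9), (6,7); upper bound min(|L|,|R|) = min(6,6) = 6)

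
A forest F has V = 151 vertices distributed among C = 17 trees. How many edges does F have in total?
134 (Each of the 17 component trees on V_i vertices has V_i - 1 edges; summing gives V - C = 151 - 17 = 134)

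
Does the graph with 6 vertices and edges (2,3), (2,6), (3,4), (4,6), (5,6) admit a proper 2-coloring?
Yes. Partition: {1, 2, 4, 5}, {3, 6}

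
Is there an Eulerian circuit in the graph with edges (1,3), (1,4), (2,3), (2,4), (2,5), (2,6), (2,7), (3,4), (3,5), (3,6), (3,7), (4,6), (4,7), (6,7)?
No (2 vertices have odd degree: {2, 4}; Eulerian circuit requires 0)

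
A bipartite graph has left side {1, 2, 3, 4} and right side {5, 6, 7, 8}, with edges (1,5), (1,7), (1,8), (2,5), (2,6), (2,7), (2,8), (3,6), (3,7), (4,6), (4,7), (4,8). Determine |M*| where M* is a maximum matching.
4 (matching: (1,8), (2,5), (3,6), (4,7); upper bound min(|L|,|R|) = min(4,4) = 4)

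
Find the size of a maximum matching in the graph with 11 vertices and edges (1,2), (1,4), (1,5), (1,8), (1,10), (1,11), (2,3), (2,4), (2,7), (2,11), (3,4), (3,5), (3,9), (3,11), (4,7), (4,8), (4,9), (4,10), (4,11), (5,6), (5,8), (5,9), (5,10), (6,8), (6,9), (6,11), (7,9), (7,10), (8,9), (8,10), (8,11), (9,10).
5 (matching: (2,7), (3,9), (4,10), (5,8), (6,11); upper bound floor(n/2) = floor(11/2) = 5)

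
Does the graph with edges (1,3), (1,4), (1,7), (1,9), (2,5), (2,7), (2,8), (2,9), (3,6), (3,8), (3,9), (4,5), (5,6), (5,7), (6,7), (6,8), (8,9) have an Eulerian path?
Yes — and in fact it has an Eulerian circuit (the graph is connected and all 9 vertices have even degree)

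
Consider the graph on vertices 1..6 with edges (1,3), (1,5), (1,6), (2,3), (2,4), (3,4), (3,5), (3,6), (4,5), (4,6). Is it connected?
Yes (BFS from 1 visits [1, 3, 5, 6, 2, 4] — all 6 vertices reached)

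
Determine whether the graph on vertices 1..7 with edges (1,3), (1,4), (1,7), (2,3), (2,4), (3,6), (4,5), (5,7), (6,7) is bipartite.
Yes. Partition: {1, 2, 5, 6}, {3, 4, 7}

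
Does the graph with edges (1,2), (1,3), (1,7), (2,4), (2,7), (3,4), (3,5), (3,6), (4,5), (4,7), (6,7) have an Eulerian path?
Yes (the graph is connected and exactly 2 vertices have odd degree: {1, 2}; any Eulerian path must start and end at those)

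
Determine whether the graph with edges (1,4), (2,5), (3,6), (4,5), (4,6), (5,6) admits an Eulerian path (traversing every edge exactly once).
No (6 vertices have odd degree: {1, 2, 3, 4, 5, 6}; Eulerian path requires 0 or 2)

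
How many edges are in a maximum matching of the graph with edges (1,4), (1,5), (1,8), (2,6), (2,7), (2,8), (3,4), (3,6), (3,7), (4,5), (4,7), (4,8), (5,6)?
4 (matching: (1,4), (2,8), (3,7), (5,6); upper bound floor(n/2) = floor(8/2) = 4)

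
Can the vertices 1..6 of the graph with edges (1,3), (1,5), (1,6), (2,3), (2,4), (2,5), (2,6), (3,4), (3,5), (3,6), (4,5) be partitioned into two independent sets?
No (odd cycle of length 3: 5 -> 1 -> 3 -> 5)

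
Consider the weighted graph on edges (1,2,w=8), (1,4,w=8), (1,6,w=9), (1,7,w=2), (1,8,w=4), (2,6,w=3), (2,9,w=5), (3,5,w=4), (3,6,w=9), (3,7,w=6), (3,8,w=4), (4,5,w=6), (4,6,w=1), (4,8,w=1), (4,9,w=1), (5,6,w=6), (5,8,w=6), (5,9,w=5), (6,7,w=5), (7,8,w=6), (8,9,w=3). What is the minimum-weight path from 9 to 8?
2 (path: 9 -> 4 -> 8; weights 1 + 1 = 2)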